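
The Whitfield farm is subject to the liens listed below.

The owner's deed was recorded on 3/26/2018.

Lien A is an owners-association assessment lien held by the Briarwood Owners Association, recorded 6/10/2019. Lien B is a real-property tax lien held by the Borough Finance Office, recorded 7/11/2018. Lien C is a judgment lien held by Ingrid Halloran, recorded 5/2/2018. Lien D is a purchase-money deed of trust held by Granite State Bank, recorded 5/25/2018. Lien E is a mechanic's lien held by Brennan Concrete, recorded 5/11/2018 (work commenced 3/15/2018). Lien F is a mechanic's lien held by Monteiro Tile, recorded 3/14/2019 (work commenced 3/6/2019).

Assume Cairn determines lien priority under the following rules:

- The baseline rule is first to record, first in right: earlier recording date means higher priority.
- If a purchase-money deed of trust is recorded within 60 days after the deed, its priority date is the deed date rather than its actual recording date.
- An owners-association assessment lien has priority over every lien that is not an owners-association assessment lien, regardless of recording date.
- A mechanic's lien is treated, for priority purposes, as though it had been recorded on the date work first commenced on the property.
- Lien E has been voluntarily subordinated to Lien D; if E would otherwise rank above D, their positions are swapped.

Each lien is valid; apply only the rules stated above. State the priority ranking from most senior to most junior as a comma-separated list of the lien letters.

A, D, E, C, B, F

First, effective dates: D was recorded within the 60-day window, so its effective date is the deed date 3/26/2018; E's effective date is 3/15/2018, when work began; F is treated as recorded 3/6/2019, the work-commencement date.
As an owners-association assessment lien, A is senior to every other lien.
Ordering the rest by effective date: E (3/15/2018), D (3/26/2018), C (5/2/2018), B (7/11/2018), F (3/6/2019).
E would otherwise be senior to D, so under the subordination agreement E and D exchange positions.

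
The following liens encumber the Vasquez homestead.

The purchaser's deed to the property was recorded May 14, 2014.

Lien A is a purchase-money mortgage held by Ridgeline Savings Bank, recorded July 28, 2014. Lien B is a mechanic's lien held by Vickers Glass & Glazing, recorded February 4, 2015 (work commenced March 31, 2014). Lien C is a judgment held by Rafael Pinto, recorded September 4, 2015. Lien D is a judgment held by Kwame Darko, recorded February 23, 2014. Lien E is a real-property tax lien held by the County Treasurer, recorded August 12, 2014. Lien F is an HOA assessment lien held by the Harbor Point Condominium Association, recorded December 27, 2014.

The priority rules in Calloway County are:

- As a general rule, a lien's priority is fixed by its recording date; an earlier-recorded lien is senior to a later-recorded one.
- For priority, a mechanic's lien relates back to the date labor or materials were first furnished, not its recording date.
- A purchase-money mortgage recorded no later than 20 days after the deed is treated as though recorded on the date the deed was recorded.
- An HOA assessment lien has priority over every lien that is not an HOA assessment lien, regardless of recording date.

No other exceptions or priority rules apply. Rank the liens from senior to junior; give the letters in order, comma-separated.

Effective dates after the stated exceptions: A was recorded 75 days after the deed — beyond 20 days — so no relation-back applies; B relates back to March 31, 2014 (work commenced).
F is an HOA assessment lien and takes priority over every other lien.
The other liens, earliest effective date first: D (February 23, 2014), B (March 31, 2014), A (July 28, 2014), E (August 12, 2014), C (September 4, 2015).

F, D, B, A, E, C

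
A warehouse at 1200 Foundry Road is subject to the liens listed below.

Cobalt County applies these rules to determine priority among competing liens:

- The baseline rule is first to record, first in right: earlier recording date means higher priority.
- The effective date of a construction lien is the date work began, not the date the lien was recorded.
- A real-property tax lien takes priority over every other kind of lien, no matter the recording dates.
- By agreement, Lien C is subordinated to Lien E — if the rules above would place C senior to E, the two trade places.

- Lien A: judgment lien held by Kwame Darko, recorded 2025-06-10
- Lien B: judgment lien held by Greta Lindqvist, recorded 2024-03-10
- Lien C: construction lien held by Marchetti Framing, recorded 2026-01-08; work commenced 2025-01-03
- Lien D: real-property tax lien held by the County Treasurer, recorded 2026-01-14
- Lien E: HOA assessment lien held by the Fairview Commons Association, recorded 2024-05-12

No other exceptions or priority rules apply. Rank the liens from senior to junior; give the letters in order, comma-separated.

D, B, E, C, A

First, effective dates: C's effective date is 2025-01-03, when work began.
As a real-property tax lien, D is senior to every other lien.
Among the remaining liens, by effective date: B (2024-03-10), E (2024-05-12), C (2025-01-03), A (2025-06-10).
Since C is not senior to E, the subordination leaves the order unchanged.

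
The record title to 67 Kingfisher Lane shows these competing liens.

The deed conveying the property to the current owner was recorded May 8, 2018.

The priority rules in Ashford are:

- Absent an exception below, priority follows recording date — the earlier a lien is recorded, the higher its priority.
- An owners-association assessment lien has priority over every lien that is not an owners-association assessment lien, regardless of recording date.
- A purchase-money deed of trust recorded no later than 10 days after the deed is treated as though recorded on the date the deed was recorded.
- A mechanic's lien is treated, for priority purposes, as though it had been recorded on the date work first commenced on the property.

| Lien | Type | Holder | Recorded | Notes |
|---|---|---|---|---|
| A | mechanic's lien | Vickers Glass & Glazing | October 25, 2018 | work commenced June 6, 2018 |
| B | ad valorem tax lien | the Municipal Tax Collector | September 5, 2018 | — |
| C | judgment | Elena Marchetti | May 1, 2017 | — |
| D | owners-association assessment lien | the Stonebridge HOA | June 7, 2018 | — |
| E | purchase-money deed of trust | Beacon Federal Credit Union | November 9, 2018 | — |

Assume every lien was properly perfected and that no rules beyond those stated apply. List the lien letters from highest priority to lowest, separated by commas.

D, C, A, B, E

First, effective dates: A relates back to June 6, 2018 (work commenced); E was recorded 185 days after the deed, outside the 10-day window, so it keeps its recording date.
D is an owners-association assessment lien, so it outranks all other liens regardless of date.
Ordering the rest by effective date: C (May 1, 2017), A (June 6, 2018), B (September 5, 2018), E (November 9, 2018).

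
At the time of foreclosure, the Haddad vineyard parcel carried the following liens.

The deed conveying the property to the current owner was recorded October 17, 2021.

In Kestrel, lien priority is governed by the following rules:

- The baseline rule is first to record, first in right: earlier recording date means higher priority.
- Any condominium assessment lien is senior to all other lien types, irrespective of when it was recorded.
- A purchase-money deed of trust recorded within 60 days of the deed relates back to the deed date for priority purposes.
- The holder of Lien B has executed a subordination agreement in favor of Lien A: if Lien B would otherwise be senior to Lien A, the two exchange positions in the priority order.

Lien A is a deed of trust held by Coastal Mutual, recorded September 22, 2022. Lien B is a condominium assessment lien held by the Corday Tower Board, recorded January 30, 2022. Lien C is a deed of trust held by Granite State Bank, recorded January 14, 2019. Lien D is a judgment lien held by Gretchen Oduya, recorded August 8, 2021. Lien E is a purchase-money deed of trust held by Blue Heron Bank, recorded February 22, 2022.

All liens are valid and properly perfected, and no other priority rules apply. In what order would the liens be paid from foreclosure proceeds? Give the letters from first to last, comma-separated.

A, C, D, E, B

Effective dates: E was recorded 128 days after the deed — beyond 60 days — so no relation-back applies.
B, as a condominium assessment lien, has superpriority and ranks first.
Among the remaining liens, by effective date: C (January 14, 2019), D (August 8, 2021), E (February 22, 2022), A (September 22, 2022).
The subordination applies — B was senior to A — so B and A swap.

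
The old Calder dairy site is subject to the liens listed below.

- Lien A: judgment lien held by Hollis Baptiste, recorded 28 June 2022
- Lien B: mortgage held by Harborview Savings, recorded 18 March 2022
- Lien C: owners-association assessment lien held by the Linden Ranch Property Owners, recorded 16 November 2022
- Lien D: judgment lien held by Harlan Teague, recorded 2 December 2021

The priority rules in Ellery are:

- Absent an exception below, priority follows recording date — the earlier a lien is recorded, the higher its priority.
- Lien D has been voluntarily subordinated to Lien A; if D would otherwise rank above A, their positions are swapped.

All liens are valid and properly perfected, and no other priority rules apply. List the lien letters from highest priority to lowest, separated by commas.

Ordering by effective date: D (2 December 2021), B (18 March 2022), A (28 June 2022), C (16 November 2022).
D would otherwise be senior to A, so under the subordination agreement D and A exchange positions.

A, B, D, C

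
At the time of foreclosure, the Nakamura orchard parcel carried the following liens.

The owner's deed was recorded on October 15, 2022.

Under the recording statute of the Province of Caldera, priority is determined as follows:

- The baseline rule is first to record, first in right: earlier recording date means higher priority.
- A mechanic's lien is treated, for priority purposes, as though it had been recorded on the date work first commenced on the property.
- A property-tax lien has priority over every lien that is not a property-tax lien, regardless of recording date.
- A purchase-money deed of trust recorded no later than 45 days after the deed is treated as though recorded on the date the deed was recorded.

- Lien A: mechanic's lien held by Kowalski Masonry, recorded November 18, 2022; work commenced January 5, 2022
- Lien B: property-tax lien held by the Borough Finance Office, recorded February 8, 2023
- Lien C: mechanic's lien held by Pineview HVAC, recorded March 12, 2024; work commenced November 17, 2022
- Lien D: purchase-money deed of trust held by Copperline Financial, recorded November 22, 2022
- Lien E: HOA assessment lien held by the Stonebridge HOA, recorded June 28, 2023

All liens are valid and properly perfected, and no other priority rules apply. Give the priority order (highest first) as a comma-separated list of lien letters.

Effective dates after the stated exceptions: A relates back to January 5, 2022 (work commenced); C is treated as recorded November 17, 2022, the work-commencement date; D's effective date is the deed date, October 15, 2022.
B, as a property-tax lien, has superpriority and ranks first.
Among the remaining liens, by effective date: A (January 5, 2022), D (October 15, 2022), C (November 17, 2022), E (June 28, 2023).

B, A, D, C, E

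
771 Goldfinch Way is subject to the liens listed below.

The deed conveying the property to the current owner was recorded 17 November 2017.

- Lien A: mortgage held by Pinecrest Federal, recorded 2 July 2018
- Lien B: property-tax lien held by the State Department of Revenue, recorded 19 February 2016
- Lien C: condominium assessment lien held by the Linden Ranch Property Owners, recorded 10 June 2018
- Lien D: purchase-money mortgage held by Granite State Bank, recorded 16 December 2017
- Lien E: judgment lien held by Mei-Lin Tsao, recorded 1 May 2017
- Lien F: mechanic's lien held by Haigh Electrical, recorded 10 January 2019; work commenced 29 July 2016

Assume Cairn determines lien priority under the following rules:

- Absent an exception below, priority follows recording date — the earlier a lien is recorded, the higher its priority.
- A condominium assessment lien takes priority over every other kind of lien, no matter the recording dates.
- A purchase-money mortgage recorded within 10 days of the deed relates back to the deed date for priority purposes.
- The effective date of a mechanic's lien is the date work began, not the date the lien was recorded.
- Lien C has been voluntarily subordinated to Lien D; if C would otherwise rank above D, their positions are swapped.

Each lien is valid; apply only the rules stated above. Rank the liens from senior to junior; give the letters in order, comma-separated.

D, B, F, E, C, A

Adjusting effective dates: D was recorded 29 days after the deed — beyond 10 days — so no relation-back applies; F's effective date is 29 July 2016, when work began.
C is a condominium assessment lien, so it outranks all other liens regardless of date.
The other liens, earliest effective date first: B (19 February 2016), F (29 July 2016), E (1 May 2017), D (16 December 2017), A (2 July 2018).
C would otherwise be senior to D, so under the subordination agreement C and D exchange positions.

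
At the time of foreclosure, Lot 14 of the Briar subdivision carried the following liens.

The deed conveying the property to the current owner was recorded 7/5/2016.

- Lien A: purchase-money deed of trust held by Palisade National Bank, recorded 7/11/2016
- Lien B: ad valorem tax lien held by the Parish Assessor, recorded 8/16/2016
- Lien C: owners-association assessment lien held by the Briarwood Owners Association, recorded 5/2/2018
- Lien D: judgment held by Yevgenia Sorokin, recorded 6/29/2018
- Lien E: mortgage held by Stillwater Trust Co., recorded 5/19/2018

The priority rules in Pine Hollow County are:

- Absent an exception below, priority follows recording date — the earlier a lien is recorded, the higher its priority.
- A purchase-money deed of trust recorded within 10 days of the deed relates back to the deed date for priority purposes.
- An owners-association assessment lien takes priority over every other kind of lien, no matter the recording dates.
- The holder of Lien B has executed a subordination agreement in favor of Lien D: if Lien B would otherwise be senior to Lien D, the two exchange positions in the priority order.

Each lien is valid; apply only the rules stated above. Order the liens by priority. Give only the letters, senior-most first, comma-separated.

Adjusting effective dates: A's effective date is the deed date, 7/5/2016.
C is an owners-association assessment lien, so it outranks all other liens regardless of date.
Remaining liens by effective date: A (7/5/2016), B (8/16/2016), E (5/19/2018), D (6/29/2018).
B is senior to D before the subordination, so the two trade places.

C, A, D, E, B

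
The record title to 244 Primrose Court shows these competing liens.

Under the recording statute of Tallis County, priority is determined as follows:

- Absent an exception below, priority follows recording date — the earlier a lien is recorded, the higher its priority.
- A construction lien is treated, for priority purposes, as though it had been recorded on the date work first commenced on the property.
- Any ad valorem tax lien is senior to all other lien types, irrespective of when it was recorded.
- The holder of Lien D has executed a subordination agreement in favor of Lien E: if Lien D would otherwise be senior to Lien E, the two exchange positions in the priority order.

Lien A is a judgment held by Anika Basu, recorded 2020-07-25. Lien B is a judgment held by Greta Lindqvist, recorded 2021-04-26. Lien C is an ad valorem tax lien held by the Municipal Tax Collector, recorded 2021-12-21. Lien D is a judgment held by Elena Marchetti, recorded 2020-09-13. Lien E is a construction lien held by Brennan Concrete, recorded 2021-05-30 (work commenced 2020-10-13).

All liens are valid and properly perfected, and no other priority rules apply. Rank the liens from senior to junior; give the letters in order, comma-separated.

C, A, E, D, B

Adjusting effective dates: E's effective date is 2020-10-13, when work began.
C, as an ad valorem tax lien, has superpriority and ranks first.
Among the remaining liens, by effective date: A (2020-07-25), D (2020-09-13), E (2020-10-13), B (2021-04-26).
D would otherwise be senior to E, so under the subordination agreement D and E exchange positions.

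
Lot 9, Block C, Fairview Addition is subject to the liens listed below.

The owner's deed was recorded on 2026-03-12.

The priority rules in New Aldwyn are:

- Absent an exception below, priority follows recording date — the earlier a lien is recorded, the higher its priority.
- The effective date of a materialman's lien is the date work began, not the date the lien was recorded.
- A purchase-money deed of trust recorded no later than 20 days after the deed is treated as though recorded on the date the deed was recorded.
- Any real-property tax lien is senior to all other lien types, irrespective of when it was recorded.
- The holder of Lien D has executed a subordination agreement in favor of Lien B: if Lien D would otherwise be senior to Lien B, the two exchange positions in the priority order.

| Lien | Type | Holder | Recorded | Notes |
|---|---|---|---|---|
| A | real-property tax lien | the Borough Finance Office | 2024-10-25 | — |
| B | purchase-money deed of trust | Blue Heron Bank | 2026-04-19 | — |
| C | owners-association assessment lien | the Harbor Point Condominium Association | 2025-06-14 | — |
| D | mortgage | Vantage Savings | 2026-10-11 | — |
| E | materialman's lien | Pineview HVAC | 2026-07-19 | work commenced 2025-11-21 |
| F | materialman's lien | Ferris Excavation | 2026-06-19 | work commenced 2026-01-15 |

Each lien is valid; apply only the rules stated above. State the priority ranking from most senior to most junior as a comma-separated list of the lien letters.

A, C, E, F, B, D

Effective dates after the stated exceptions: B missed the 20-day window (38 days after the deed), so its recording date stands; E relates back to 2025-11-21 (work commenced); F is treated as recorded 2026-01-15, the work-commencement date.
A is a real-property tax lien and takes priority over every other lien.
Ordering the rest by effective date: C (2025-06-14), E (2025-11-21), F (2026-01-15), B (2026-04-19), D (2026-10-11).
Since D is not senior to B, the subordination leaves the order unchanged.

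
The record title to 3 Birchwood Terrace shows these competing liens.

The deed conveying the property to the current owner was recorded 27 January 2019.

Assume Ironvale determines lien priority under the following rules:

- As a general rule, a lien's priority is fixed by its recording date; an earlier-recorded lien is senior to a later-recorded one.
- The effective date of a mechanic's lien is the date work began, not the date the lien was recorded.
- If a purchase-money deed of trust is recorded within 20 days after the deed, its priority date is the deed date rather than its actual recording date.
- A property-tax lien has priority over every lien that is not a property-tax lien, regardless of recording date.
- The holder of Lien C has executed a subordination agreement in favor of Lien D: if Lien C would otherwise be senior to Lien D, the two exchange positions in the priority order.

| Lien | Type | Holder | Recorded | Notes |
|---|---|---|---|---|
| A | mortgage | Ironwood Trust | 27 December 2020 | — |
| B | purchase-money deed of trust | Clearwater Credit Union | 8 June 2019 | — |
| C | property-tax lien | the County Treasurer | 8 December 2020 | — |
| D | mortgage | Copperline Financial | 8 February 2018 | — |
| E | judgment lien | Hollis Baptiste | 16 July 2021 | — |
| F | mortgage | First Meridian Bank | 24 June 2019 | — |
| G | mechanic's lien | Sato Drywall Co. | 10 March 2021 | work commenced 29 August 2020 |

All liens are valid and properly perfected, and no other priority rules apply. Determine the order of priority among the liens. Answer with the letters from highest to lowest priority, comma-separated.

First, effective dates: B missed the 20-day window (132 days after the deed), so its recording date stands; G is treated as recorded 29 August 2020, the work-commencement date.
C, as a property-tax lien, has superpriority and ranks first.
Among the remaining liens, by effective date: D (8 February 2018), B (8 June 2019), F (24 June 2019), G (29 August 2020), A (27 December 2020), E (16 July 2021).
The subordination applies — C was senior to D — so C and D swap.

D, C, B, F, G, A, E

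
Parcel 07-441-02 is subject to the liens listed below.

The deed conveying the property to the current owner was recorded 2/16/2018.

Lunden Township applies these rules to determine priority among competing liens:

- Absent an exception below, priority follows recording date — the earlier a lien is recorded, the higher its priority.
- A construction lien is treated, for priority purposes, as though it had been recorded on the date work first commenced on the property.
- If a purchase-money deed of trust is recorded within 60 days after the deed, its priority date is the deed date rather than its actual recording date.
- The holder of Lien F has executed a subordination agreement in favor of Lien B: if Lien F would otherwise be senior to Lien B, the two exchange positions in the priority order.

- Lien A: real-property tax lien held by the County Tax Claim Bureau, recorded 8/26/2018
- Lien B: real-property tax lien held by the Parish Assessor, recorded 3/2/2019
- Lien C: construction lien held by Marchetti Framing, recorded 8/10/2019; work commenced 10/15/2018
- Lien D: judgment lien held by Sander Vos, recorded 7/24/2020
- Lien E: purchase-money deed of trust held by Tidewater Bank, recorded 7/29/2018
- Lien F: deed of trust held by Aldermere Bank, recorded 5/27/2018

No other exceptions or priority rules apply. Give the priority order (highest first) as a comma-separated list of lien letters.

B, E, A, C, F, D

Adjusting effective dates: C relates back to 10/15/2018 (work commenced); E missed the 60-day window (163 days after the deed), so its recording date stands.
By effective date, earliest first: F (5/27/2018), E (7/29/2018), A (8/26/2018), C (10/15/2018), B (3/2/2019), D (7/24/2020).
F would otherwise be senior to B, so under the subordination agreement F and B exchange positions.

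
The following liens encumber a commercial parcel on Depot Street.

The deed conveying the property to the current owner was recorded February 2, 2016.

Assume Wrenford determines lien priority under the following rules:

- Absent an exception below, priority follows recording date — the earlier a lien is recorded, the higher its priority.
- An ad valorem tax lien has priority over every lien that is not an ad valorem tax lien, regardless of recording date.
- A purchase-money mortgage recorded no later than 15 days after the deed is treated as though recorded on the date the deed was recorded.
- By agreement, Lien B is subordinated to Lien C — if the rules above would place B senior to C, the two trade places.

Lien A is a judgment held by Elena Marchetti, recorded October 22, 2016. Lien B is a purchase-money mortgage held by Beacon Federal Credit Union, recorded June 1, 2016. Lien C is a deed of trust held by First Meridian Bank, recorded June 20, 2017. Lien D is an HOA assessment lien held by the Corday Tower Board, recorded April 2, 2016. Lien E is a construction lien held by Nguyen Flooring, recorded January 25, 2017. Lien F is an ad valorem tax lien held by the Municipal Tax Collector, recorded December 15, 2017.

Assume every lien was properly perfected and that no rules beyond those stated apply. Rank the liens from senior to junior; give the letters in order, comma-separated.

Effective dates: B missed the 15-day window (120 days after the deed), so its recording date stands.
F is an ad valorem tax lien and takes priority over every other lien.
Ordering the rest by effective date: D (April 2, 2016), B (June 1, 2016), A (October 22, 2016), E (January 25, 2017), C (June 20, 2017).
B is senior to C before the subordination, so the two trade places.

F, D, C, A, E, B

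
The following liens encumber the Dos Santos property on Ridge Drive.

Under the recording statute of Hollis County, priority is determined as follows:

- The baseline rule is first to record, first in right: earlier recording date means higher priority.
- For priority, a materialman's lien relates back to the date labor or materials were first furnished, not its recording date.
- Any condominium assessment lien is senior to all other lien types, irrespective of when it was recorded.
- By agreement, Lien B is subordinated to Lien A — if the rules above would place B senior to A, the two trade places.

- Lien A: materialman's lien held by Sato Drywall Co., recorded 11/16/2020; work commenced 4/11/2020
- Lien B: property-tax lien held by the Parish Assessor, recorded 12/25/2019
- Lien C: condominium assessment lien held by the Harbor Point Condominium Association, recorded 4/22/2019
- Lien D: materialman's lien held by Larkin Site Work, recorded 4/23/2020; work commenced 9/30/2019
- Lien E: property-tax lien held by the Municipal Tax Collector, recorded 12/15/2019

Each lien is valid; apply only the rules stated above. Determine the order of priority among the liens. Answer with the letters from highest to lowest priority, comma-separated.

Effective dates after the stated exceptions: A is treated as recorded 4/11/2020, the work-commencement date; D is treated as recorded 9/30/2019, the work-commencement date.
As a condominium assessment lien, C is senior to every other lien.
Among the remaining liens, by effective date: D (9/30/2019), E (12/15/2019), B (12/25/2019), A (4/11/2020).
Because B would otherwise rank above A, the subordination swaps them.

C, D, E, A, B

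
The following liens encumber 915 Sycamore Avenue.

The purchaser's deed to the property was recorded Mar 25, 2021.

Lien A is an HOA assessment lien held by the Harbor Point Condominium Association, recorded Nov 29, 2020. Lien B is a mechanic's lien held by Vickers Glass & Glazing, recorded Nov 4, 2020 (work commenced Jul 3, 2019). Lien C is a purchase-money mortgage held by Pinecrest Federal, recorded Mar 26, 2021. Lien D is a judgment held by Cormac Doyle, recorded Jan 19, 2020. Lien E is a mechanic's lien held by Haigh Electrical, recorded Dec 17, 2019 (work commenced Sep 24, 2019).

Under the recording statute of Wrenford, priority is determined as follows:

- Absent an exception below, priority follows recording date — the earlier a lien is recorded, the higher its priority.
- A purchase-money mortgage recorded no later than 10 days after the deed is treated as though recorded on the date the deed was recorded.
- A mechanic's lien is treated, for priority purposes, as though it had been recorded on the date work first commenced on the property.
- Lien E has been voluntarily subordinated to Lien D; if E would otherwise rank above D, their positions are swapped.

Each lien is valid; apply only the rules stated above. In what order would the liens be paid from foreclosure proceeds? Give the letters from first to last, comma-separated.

Adjusting effective dates: B is treated as recorded Jul 3, 2019, the work-commencement date; C relates back to the deed date Mar 25, 2021; E is treated as recorded Sep 24, 2019, the work-commencement date.
By effective date: B (Jul 3, 2019), E (Sep 24, 2019), D (Jan 19, 2020), A (Nov 29, 2020), C (Mar 25, 2021).
E is senior to D before the subordination, so the two trade places.

B, D, E, A, C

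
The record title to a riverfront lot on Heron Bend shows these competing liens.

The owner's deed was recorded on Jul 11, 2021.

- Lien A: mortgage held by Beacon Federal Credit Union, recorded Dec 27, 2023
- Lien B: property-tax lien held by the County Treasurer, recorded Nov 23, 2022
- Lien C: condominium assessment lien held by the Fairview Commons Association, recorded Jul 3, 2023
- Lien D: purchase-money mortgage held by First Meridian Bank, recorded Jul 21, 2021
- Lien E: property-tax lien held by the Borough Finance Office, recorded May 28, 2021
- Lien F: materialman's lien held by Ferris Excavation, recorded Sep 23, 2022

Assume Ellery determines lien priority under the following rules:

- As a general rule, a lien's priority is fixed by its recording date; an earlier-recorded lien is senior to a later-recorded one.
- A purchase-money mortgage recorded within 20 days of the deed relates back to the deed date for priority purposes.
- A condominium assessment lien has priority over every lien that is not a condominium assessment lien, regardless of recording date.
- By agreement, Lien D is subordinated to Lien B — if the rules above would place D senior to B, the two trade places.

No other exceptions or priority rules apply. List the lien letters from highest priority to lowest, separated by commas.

C, E, B, F, D, A

First, effective dates: D relates back to the deed date Jul 11, 2021.
C is a condominium assessment lien, so it outranks all other liens regardless of date.
Remaining liens by effective date: E (May 28, 2021), D (Jul 11, 2021), F (Sep 23, 2022), B (Nov 23, 2022), A (Dec 27, 2023).
Because D would otherwise rank above B, the subordination swaps them.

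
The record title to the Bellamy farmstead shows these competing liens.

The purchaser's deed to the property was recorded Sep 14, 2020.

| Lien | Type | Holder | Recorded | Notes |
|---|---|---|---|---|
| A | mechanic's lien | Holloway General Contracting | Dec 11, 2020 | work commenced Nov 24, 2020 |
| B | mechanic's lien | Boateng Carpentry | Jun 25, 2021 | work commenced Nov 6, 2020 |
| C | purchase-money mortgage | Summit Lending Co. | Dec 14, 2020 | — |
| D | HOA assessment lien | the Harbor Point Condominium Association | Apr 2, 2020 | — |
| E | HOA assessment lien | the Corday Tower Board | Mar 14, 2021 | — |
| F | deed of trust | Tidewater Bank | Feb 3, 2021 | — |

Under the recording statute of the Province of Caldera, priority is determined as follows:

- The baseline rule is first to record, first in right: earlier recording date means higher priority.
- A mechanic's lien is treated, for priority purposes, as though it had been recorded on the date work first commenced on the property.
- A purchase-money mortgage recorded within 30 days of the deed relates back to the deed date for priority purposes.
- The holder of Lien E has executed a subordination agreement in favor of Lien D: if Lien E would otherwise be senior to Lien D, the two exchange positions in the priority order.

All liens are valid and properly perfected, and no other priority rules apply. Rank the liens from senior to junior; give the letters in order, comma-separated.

Effective dates after the stated exceptions: A's effective date is Nov 24, 2020, when work began; B relates back to Nov 6, 2020 (work commenced); C was recorded 91 days after the deed — beyond 30 days — so no relation-back applies.
Ordering by effective date: D (Apr 2, 2020), B (Nov 6, 2020), A (Nov 24, 2020), C (Dec 14, 2020), F (Feb 3, 2021), E (Mar 14, 2021).
Since E is not senior to D, the subordination leaves the order unchanged.

D, B, A, C, F, E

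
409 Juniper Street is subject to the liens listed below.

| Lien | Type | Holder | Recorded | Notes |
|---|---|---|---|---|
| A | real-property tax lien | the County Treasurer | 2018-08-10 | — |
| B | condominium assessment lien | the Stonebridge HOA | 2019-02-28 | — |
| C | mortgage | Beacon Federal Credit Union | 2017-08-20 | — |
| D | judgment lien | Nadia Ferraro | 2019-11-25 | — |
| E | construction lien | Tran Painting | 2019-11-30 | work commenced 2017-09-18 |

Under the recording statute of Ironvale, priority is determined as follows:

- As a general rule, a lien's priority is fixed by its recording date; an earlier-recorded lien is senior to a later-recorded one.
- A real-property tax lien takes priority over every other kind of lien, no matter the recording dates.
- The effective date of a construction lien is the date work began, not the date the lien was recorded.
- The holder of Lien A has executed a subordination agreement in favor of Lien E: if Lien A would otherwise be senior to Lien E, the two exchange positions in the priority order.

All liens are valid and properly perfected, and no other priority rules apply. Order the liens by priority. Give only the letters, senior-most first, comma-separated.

Effective dates after the stated exceptions: E is treated as recorded 2017-09-18, the work-commencement date.
A is a real-property tax lien and takes priority over every other lien.
Ordering the rest by effective date: C (2017-08-20), E (2017-09-18), B (2019-02-28), D (2019-11-25).
Because A would otherwise rank above E, the subordination swaps them.

E, C, A, B, D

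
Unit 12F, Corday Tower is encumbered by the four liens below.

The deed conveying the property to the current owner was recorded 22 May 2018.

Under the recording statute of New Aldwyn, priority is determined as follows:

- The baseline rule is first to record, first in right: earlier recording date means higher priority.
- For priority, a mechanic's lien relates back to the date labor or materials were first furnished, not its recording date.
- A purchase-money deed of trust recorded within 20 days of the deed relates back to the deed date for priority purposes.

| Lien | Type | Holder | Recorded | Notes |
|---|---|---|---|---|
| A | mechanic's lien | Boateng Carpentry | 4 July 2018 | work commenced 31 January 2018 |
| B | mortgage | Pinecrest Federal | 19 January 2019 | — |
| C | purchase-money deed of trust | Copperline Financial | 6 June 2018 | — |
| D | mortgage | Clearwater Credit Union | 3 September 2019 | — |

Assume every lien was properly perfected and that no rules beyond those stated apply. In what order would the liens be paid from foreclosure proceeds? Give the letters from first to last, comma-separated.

A, C, B, D

Effective dates after the stated exceptions: A is treated as recorded 31 January 2018, the work-commencement date; C's effective date is the deed date, 22 May 2018.
Ordering by effective date: A (31 January 2018), C (22 May 2018), B (19 January 2019), D (3 September 2019).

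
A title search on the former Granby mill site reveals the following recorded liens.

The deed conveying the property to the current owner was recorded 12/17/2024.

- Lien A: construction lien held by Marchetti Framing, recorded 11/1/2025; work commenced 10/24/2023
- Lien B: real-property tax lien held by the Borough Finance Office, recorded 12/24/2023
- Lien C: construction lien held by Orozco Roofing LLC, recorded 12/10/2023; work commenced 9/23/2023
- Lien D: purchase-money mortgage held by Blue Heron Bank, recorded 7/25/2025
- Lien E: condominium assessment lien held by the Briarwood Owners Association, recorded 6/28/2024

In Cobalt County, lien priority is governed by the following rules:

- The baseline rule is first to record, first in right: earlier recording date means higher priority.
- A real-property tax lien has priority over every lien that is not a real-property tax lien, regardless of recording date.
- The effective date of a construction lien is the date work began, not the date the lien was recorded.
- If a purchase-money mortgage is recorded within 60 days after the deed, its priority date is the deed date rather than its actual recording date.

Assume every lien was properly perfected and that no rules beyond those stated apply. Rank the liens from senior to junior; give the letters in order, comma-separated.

Adjusting effective dates: A relates back to 10/24/2023 (work commenced); C is treated as recorded 9/23/2023, the work-commencement date; D missed the 60-day window (220 days after the deed), so its recording date stands.
As a real-property tax lien, B is senior to every other lien.
Among the remaining liens, by effective date: C (9/23/2023), A (10/24/2023), E (6/28/2024), D (7/25/2025).

B, C, A, E, D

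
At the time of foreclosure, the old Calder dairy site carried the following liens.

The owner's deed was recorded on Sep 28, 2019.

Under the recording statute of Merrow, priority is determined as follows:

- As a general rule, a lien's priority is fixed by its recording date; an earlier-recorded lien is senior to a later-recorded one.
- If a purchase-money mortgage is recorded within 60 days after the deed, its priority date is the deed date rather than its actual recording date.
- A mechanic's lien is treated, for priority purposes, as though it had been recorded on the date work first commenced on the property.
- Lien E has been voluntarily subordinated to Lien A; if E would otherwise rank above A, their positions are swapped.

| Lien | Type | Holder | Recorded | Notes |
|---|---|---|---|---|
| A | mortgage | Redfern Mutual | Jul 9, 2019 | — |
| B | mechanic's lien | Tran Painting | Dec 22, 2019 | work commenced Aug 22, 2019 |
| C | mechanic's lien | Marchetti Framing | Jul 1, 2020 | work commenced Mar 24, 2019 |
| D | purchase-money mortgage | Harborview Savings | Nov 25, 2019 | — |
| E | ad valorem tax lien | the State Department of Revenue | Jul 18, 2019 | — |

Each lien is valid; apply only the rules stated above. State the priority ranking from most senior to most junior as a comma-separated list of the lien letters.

Adjusting effective dates: B relates back to Aug 22, 2019 (work commenced); C is treated as recorded Mar 24, 2019, the work-commencement date; D relates back to the deed date Sep 28, 2019.
Sorted by effective date: C (Mar 24, 2019), A (Jul 9, 2019), E (Jul 18, 2019), B (Aug 22, 2019), D (Sep 28, 2019).
E already ranks below A; the subordination has no effect.

C, A, E, B, D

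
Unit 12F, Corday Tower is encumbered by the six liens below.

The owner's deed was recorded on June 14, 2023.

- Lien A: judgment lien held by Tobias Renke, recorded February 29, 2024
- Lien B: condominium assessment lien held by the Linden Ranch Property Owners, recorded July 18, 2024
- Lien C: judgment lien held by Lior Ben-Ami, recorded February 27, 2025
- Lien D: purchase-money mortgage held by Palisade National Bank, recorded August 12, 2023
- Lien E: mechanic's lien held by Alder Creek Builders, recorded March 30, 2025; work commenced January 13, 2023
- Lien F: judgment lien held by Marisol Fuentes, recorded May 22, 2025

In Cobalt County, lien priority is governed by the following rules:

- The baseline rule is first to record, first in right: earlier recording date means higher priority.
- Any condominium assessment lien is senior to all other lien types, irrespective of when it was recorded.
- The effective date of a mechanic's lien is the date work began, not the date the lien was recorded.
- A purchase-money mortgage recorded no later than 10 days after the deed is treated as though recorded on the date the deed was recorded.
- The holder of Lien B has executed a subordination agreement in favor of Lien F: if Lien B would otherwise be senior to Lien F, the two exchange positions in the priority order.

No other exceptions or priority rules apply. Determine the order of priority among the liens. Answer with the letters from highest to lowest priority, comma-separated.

First, effective dates: D missed the 10-day window (59 days after the deed), so its recording date stands; E relates back to January 13, 2023 (work commenced).
As a condominium assessment lien, B is senior to every other lien.
Ordering the rest by effective date: E (January 13, 2023), D (August 12, 2023), A (February 29, 2024), C (February 27, 2025), F (May 22, 2025).
The subordination applies — B was senior to F — so B and F swap.

F, E, D, A, C, B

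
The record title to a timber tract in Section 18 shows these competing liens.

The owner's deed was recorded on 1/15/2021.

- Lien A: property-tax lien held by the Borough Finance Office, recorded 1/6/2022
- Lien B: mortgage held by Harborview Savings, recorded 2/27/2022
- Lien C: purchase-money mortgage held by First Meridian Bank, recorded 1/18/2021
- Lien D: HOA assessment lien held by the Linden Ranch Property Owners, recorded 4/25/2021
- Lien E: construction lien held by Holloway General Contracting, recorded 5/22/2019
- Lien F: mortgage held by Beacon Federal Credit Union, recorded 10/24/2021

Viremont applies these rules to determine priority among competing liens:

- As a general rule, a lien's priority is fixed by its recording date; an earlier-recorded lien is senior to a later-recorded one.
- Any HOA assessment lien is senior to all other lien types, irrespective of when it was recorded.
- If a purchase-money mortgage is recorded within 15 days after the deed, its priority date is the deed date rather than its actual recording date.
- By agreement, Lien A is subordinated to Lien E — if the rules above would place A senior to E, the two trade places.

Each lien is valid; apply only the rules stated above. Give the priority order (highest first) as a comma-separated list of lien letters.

D, E, C, F, A, B

Effective dates after the stated exceptions: C relates back to the deed date 1/15/2021.
As an HOA assessment lien, D is senior to every other lien.
Ordering the rest by effective date: E (5/22/2019), C (1/15/2021), F (10/24/2021), A (1/6/2022), B (2/27/2022).
A already ranks below E; the subordination has no effect.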